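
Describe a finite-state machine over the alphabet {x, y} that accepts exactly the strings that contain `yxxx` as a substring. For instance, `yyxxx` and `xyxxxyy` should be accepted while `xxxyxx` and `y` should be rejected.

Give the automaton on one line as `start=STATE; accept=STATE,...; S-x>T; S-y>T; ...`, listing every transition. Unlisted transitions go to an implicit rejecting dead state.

start=q0; accept=q4; q0-x>q0; q0-y>q1; q1-x>q2; q1-y>q1; q2-x>q3; q2-y>q1; q3-x>q4; q3-y>q1; q4-x>q4; q4-y>q4

States q0..q3 record the length of the longest prefix of `yxxx` that matches the current input suffix. Reaching q4 means `yxxx` has been seen, and we stay there forever. Accept from q4.
        x   y  
>  q0   q0  q1 
   q1   q2  q1 
   q2   q3  q1 
   q3   q4  q1 
 * q4   q4  q4 
(> = start, * = accepting)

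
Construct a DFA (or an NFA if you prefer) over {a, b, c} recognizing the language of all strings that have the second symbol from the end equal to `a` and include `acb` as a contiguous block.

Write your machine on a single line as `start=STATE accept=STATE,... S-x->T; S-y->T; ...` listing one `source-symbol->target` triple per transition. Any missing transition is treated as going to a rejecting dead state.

start=s0; accept=s5,s6; s0-a->s1; s0-b->s0; s0-c->s0; s1-a->s1; s1-b->s0; s1-c->s2; s2-a->s1; s2-b->s3; s2-c->s0; s3-a->s4; s3-b->s3; s3-c->s3; s4-a->s5; s4-b->s6; s4-c->s6; s5-a->s5; s5-b->s6; s5-c->s6; s6-a->s4; s6-b->s3; s6-c->s3

Build one automaton per condition and run them in lockstep. The first has 13 states tracking the last 2 symbols read; the second has 4 states tracking whether and how much of `acb` has been seen. A product state is a pair (one from each), accepting exactly when both do. Minimizing collapses redundant product states.
        a   b   c  
>  s0   s1  s0  s0 
   s1   s1  s0  s2 
   s2   s1  s3  s0 
   s3   s4  s3  s3 
   s4   s5  s6  s6 
 * s5   s5  s6  s6 
 * s6   s4  s3  s3 
(> = start, * = accepting)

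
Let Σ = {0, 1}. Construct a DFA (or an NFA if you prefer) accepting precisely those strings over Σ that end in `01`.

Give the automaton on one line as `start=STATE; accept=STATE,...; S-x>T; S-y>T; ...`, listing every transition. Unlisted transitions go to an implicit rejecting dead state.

start=q0; accept=q2; q0-0>q1; q0-1>q0; q1-0>q1; q1-1>q2; q2-0>q1; q2-1>q0

Remember how much of `01` the current input suffix matches. State q0 means no match yet; q1 means the last symbol is `0`; q2 means the last 2 symbols are `01`. Only q2 accepts. On a mismatch, fall back to the longest proper suffix that is still a prefix of `01`.
With 3 states:
        0   1  
>  q0   q1  q0 
   q1   q1  q2 
 * q2   q1  q0 
(> = start, * = accepting)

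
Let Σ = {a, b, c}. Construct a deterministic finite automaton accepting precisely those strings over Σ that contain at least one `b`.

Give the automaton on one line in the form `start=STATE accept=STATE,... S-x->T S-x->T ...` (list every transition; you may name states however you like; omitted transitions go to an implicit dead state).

start=q0 accept=q1,q2 q0-a->q0 q0-b->q1 q0-c->q0 q1-a->q1 q1-b->q2 q1-c->q1 q2-a->q2 q2-b->q2 q2-c->q2

Only the number of `b`s matters, and only up to 2. Make a chain q0 → q1 → q2 advanced by each `b` (with q2 absorbing); every other symbol self-loops. The accepting set is {q1, q2}.
With 3 states:
        a   b   c  
>  q0   q0  q1  q0 
 * q1   q1  q2  q1 
 * q2   q2  q2  q2 
(> = start, * = accepting)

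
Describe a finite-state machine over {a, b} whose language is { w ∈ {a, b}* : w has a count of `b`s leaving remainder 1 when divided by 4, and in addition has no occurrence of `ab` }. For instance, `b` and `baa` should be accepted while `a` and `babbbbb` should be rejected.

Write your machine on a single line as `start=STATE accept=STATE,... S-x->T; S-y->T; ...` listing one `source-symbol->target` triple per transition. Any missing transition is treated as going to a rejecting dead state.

start=s0; accept=s2,s4; s0-a->s1; s0-b->s2; s1-a->s1; s1-b->s3; s2-a->s4; s2-b->s5; s3-a->s3; s3-b->s6; s4-a->s4; s4-b->s6; s5-a->s7; s5-b->s8; s6-a->s6; s6-b->s9; s7-a->s7; s7-b->s9; s8-a->s10; s8-b->s0; s9-a->s9; s9-b->s11; s10-a->s10; s10-b->s11; s11-a->s11; s11-b->s3

Run two small machines in parallel and take their product. One (4 states) tracks the count of `b`s modulo 4; the other (3 states) tracks partial matches of the forbidden pattern `ab`. Each combined state is a pair, one component from each; accept when both components accept.
          a    b  
>  s0     s1   s2 
   s1     s1   s3 
 * s2     s4   s5 
   s3     s3   s6 
 * s4     s4   s6 
   s5     s7   s8 
   s6     s6   s9 
   s7     s7   s9 
   s8    s10   s0 
   s9     s9  s11 
   s10   s10  s11 
   s11   s11   s3 
(> = start, * = accepting)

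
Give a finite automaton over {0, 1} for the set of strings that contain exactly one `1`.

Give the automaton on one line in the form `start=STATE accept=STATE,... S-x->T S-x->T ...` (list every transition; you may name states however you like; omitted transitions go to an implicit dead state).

start=A accept=B A-0->A A-1->B B-0->B B-1->C C-0->C C-1->C

Only the number of `1`s matters, and only up to 2. Make a chain A → B → C advanced by each `1` (with C absorbing); every other symbol self-loops. The accepting set is {B}.
With 3 states:
       0  1 
>  A   A  B 
 * B   B  C 
   C   C  C 
(> = start, * = accepting)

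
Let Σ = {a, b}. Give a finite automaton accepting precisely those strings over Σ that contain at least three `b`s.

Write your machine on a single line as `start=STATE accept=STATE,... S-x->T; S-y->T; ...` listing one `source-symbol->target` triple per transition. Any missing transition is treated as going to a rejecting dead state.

start=q0; accept=q3,q4; q0-a->q0; q0-b->q1; q1-a->q1; q1-b->q2; q2-a->q2; q2-b->q3; q3-a->q3; q3-b->q4; q4-a->q4; q4-b->q4

Only the number of `b`s matters, and only up to 4. Make a chain q0 → q1 → q2 → q3 → q4 advanced by each `b` (with q4 absorbing); every other symbol self-loops. The accepting set is {q3, q4}.
With 5 states:
        a   b  
>  q0   q0  q1 
   q1   q1  q2 
   q2   q2  q3 
 * q3   q3  q4 
 * q4   q4  q4 
(> = start, * = accepting)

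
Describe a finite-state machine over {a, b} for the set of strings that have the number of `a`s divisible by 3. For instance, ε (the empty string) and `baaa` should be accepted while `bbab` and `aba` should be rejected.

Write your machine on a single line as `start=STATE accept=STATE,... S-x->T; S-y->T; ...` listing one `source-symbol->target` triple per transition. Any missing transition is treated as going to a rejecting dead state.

start=S0; accept=S0; S0-a->S1; S0-b->S0; S1-a->S2; S1-b->S1; S2-a->S0; S2-b->S2

Keep the running count of `a`s modulo 3: each `a` advances along the cycle S0 → S1 → S2 → S0 while other symbols loop. Accept at S0.
With 3 states:
        a   b  
>* S0   S1  S0 
   S1   S2  S1 
   S2   S0  S2 
(> = start, * = accepting)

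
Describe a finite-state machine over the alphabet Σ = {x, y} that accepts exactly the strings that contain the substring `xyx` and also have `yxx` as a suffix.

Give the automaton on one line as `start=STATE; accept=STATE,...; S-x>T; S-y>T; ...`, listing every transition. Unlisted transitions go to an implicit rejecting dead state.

start=A; accept=H; A-x>B; A-y>C; B-x>B; B-y>D; C-x>E; C-y>C; D-x>F; D-y>C; E-x>G; E-y>D; F-x>H; F-y>I; G-x>B; G-y>D; H-x>J; H-y>I; I-x>F; I-y>I; J-x>J; J-y>I

Handle the two conditions separately and then intersect. One (4 states) tracks whether and how much of `xyx` has been seen; the other (4 states) tracks how much of the suffix `yxx` has currently been matched. Each combined state is a pair, one component from each; accept when both components accept.
With 10 states:
       x  y 
>  A   B  C 
   B   B  D 
   C   E  C 
   D   F  C 
   E   G  D 
   F   H  I 
   G   B  D 
 * H   J  I 
   I   F  I 
   J   J  I 
(> = start, * = accepting)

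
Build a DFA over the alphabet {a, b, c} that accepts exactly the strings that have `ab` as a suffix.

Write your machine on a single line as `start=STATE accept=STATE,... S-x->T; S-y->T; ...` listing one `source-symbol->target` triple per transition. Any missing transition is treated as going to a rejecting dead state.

start=q0; accept=q2; q0-a->q1; q0-b->q0; q0-c->q0; q1-a->q1; q1-b->q2; q1-c->q0; q2-a->q1; q2-b->q0; q2-c->q0

Remember how much of `ab` the current input suffix matches. State q0 means no match yet; q1 means the last symbol is `a`; q2 means the last 2 symbols are `ab`. Only q2 accepts. On a mismatch, fall back to the longest proper suffix that is still a prefix of `ab`.
A 3-state machine:
        a   b   c  
>  q0   q1  q0  q0 
   q1   q1  q2  q0 
 * q2   q1  q0  q0 
(> = start, * = accepting)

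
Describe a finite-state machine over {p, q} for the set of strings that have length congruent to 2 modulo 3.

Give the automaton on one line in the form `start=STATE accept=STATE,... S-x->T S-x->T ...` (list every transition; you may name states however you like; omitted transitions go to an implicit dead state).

Only the length mod 3 matters, so use a 3-cycle: from any state, every input symbol moves to the next state, wrapping S2 back to S0. Mark S2 accepting.
With 3 states:
        p   q  
>  S0   S1  S1 
   S1   S2  S2 
 * S2   S0  S0 
(> = start, * = accepting)

start=S0 accept=S2 S0-p->S1 S0-q->S1 S1-p->S2 S1-q->S2 S2-p->S0 S2-q->S0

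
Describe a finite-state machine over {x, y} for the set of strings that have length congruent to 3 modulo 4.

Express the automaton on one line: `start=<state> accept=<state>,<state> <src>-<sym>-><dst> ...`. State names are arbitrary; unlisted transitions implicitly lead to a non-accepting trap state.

start=A accept=D A-x->B A-y->B B-x->C B-y->C C-x->D C-y->D D-x->A D-y->A

Only the length mod 4 matters, so use a 4-cycle: from any state, every input symbol moves to the next state, wrapping D back to A. Mark D accepting.
With 4 states:
       x  y 
>  A   B  B 
   B   C  C 
   C   D  D 
 * D   A  A 
(> = start, * = accepting)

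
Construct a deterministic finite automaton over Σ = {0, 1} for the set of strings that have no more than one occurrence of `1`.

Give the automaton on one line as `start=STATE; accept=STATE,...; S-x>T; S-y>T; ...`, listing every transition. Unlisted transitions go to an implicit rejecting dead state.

start=A; accept=A,B; A-0>A; A-1>B; B-0>B; B-1>C; C-0>C; C-1>C

Count `1`s, saturating at 2: state A means no `1` yet, B means one `1` seen, C means more than one. Each `1` increments (capped at C); other symbols loop. Accept from {A, B}.
A 3-state machine:
       0  1 
>* A   A  B 
 * B   B  C 
   C   C  C 
(> = start, * = accepting)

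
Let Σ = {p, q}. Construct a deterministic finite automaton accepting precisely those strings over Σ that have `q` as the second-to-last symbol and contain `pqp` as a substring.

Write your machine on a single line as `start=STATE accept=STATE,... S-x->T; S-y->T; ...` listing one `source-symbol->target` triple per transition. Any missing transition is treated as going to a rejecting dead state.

start=s0; accept=s3,s6; s0-p->s1; s0-q->s0; s1-p->s1; s1-q->s2; s2-p->s3; s2-q->s0; s3-p->s4; s3-q->s5; s4-p->s4; s4-q->s5; s5-p->s3; s5-q->s6; s6-p->s3; s6-q->s6

Handle the two conditions separately and then intersect. The first has 7 states tracking the last 2 symbols read; the second has 4 states tracking whether and how much of `pqp` has been seen. A product state is a pair (one from each), accepting exactly when both do. Minimizing collapses redundant product states.
With 7 states:
        p   q  
>  s0   s1  s0 
   s1   s1  s2 
   s2   s3  s0 
 * s3   s4  s5 
   s4   s4  s5 
   s5   s3  s6 
 * s6   s3  s6 
(> = start, * = accepting)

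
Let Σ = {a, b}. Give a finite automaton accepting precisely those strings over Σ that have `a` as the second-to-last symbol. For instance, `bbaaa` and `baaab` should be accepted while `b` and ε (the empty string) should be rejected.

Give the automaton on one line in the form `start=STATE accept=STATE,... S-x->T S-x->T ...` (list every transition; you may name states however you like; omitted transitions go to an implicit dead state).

start=s0 accept=s3,s4 s0-a->s1 s0-b->s2 s1-a->s3 s1-b->s4 s2-a->s5 s2-b->s6 s3-a->s3 s3-b->s4 s4-a->s5 s4-b->s6 s5-a->s3 s5-b->s4 s6-a->s5 s6-b->s6

A DFA must remember the last 2 symbols (since which symbol is second-to-last isn't known until the input ends). Use one state per possible window of the last ≤2 symbols; accept from those whose window starts with `a`.
7 states suffice.
        a   b  
>  s0   s1  s2 
   s1   s3  s4 
   s2   s5  s6 
 * s3   s3  s4 
 * s4   s5  s6 
   s5   s3  s4 
   s6   s5  s6 
(> = start, * = accepting)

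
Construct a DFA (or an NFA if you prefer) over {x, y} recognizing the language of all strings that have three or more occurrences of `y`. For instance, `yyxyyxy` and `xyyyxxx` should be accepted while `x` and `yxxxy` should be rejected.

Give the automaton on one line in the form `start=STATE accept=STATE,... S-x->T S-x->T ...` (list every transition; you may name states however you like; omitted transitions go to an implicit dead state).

Count `y`s, saturating at 4: states A through D mean 0 through 3 `y`s seen; E means more than 3. Each `y` increments (capped at E); other symbols loop. Accept from {D, E}.
5 states suffice.
       x  y 
>  A   A  B 
   B   B  C 
   C   C  D 
 * D   D  E 
 * E   E  E 
(> = start, * = accepting)

start=A accept=D,E A-x->A A-y->B B-x->B B-y->C C-x->C C-y->D D-x->D D-y->E E-x->E E-y->E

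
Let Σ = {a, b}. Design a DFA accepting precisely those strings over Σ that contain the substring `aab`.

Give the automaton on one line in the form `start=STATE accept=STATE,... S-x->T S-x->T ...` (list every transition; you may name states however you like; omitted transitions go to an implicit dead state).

start=q0 accept=q3 q0-a->q1 q0-b->q0 q1-a->q2 q1-b->q0 q2-a->q2 q2-b->q3 q3-a->q3 q3-b->q3

Track how much of `aab` has been matched so far: state q0 is no progress, q3 is the absorbing accept state reached once `aab` has occurred. Intermediate states record partial matches; on a mismatch, fall back to the longest reusable overlap.
        a   b  
>  q0   q1  q0 
   q1   q2  q0 
   q2   q2  q3 
 * q3   q3  q3 
(> = start, * = accepting)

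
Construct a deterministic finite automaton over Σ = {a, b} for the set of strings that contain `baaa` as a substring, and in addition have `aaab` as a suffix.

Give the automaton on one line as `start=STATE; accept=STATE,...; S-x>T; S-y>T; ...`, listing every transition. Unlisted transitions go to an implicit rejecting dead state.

Handle the two conditions separately and then intersect. One (5 states) tracks whether and how much of `baaa` has been seen; the other (5 states) tracks how much of the suffix `aaab` has currently been matched. Each combined state is a pair, one component from each; accept when both components accept. Minimizing collapses redundant product states.
A 6-state machine:
        a   b  
>  q0   q0  q1 
   q1   q2  q1 
   q2   q3  q1 
   q3   q4  q1 
   q4   q4  q5 
 * q5   q2  q1 
(> = start, * = accepting)

start=q0; accept=q5; q0-a>q0; q0-b>q1; q1-a>q2; q1-b>q1; q2-a>q3; q2-b>q1; q3-a>q4; q3-b>q1; q4-a>q4; q4-b>q5; q5-a>q2; q5-b>q1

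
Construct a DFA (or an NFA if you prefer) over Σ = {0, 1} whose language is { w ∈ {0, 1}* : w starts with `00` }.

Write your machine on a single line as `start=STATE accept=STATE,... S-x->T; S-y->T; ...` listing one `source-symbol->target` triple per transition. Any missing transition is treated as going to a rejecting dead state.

start=q0; accept=q2; q0-0->q1; q0-1->q3; q1-0->q2; q1-1->q3; q2-0->q2; q2-1->q2; q3-0->q3; q3-1->q3

Check the first 2 symbols one by one: q0 through q1 record how many have matched `00` so far; any wrong symbol goes to the dead state q3. After all 2 match we enter the accepting sink q2.
4 states suffice.
        0   1  
>  q0   q1  q3 
   q1   q2  q3 
 * q2   q2  q2 
   q3   q3  q3 
(> = start, * = accepting)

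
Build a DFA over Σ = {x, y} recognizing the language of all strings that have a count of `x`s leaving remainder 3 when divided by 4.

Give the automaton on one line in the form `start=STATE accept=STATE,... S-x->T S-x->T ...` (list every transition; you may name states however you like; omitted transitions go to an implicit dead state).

start=s0 accept=s3 s0-x->s1 s0-y->s0 s1-x->s2 s1-y->s1 s2-x->s3 s2-y->s2 s3-x->s0 s3-y->s3

The only thing that matters is how many `x`s have appeared, reduced mod 4. Use one state per residue: s0 for 0, …, s3 for 3. Reading `x` moves to the next residue; anything else stays put. s3 is accepting.
        x   y  
>  s0   s1  s0 
   s1   s2  s1 
   s2   s3  s2 
 * s3   s0  s3 
(> = start, * = accepting)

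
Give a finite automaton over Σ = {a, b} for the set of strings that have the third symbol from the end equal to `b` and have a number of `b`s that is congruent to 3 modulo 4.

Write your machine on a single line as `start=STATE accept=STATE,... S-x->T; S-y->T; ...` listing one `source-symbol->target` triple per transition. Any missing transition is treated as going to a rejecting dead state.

start=s0; accept=s6,s9,s10,s13; s0-a->s0; s0-b->s1; s1-a->s2; s1-b->s3; s2-a->s2; s2-b->s4; s3-a->s5; s3-b->s6; s4-a->s5; s4-b->s7; s5-a->s8; s5-b->s9; s6-a->s10; s6-b->s0; s7-a->s10; s7-b->s0; s8-a->s8; s8-b->s11; s9-a->s12; s9-b->s0; s10-a->s13; s10-b->s0; s11-a->s12; s11-b->s0; s12-a->s13; s12-b->s0; s13-a->s14; s13-b->s0; s14-a->s14; s14-b->s0

Run two small machines in parallel and take their product. One (15 states) tracks the last 3 symbols read; the other (4 states) tracks the count of `b`s modulo 4. Each combined state is a pair, one component from each; accept when both components accept. After merging equivalent states the machine shrinks.
          a    b  
>  s0     s0   s1 
   s1     s2   s3 
   s2     s2   s4 
   s3     s5   s6 
   s4     s5   s7 
   s5     s8   s9 
 * s6    s10   s0 
   s7    s10   s0 
   s8     s8  s11 
 * s9    s12   s0 
 * s10   s13   s0 
   s11   s12   s0 
   s12   s13   s0 
 * s13   s14   s0 
   s14   s14   s0 
(> = start, * = accepting)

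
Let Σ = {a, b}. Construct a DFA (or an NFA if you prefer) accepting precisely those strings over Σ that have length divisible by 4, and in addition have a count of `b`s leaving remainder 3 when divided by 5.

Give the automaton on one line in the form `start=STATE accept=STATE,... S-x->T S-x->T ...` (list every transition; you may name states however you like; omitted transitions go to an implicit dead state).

start=q0 accept=q12 q0-a->q1 q0-b->q2 q1-a->q3 q1-b->q4 q2-a->q4 q2-b->q5 q3-a->q6 q3-b->q7 q4-a->q7 q4-b->q8 q5-a->q8 q5-b->q9 q6-a->q0 q6-b->q10 q7-a->q10 q7-b->q11 q8-a->q11 q8-b->q12 q9-a->q12 q9-b->q13 q10-a->q2 q10-b->q14 q11-a->q14 q11-b->q15 q12-a->q15 q12-b->q16 q13-a->q16 q13-b->q1 q14-a->q5 q14-b->q17 q15-a->q17 q15-b->q18 q16-a->q18 q16-b->q3 q17-a->q9 q17-b->q19 q18-a->q19 q18-b->q6 q19-a->q13 q19-b->q0

Build one automaton per condition and run them in lockstep. The first has 4 states tracking the input length modulo 4; the second has 5 states tracking the count of `b`s modulo 5. A product state is a pair (one from each), accepting exactly when both do.
20 states suffice.
          a    b  
>  q0     q1   q2 
   q1     q3   q4 
   q2     q4   q5 
   q3     q6   q7 
   q4     q7   q8 
   q5     q8   q9 
   q6     q0  q10 
   q7    q10  q11 
   q8    q11  q12 
   q9    q12  q13 
   q10    q2  q14 
   q11   q14  q15 
 * q12   q15  q16 
   q13   q16   q1 
   q14    q5  q17 
   q15   q17  q18 
   q16   q18   q3 
   q17    q9  q19 
   q18   q19   q6 
   q19   q13   q0 
(> = start, * = accepting)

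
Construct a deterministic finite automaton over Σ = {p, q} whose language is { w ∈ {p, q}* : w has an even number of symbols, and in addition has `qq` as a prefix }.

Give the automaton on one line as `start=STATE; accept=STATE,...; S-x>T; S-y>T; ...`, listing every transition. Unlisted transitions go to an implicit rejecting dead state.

start=S0; accept=S3; S0-p>S1; S0-q>S2; S1-p>S1; S1-q>S1; S2-p>S1; S2-q>S3; S3-p>S4; S3-q>S4; S4-p>S3; S4-q>S3

Handle the two conditions separately and then intersect. The first has 2 states tracking the input length modulo 2; the second has 4 states tracking whether the input so far still matches the prefix `qq`. A product state is a pair (one from each), accepting exactly when both do. Equivalent product states are then merged.
5 states suffice.
        p   q  
>  S0   S1  S2 
   S1   S1  S1 
   S2   S1  S3 
 * S3   S4  S4 
   S4   S3  S3 
(> = start, * = accepting)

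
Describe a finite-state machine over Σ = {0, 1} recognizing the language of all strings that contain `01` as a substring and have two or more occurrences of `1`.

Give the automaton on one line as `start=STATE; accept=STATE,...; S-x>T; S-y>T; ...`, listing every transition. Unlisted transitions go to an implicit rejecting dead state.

Handle the two conditions separately and then intersect. The first has 3 states tracking whether and how much of `01` has been seen; the second has 4 states tracking the count of `1`s, saturating at 3. A product state is a pair (one from each), accepting exactly when both do. Minimizing collapses redundant product states.
5 states suffice.
        0   1  
>  S0   S1  S2 
   S1   S1  S3 
   S2   S3  S2 
   S3   S3  S4 
 * S4   S4  S4 
(> = start, * = accepting)

start=S0; accept=S4; S0-0>S1; S0-1>S2; S1-0>S1; S1-1>S3; S2-0>S3; S2-1>S2; S3-0>S3; S3-1>S4; S4-0>S4; S4-1>S4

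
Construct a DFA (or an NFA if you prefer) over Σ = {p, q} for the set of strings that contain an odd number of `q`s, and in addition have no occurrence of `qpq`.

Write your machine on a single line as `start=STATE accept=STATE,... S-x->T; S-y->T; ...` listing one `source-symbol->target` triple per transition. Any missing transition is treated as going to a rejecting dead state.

Run two small machines in parallel and take their product. The first has 2 states tracking the count of `q`s modulo 2; the second has 4 states tracking partial matches of the forbidden pattern `qpq`. A product state is a pair (one from each), accepting exactly when both do. Equivalent product states are then merged.
With 7 states:
        p   q  
>  S0   S0  S1 
 * S1   S2  S3 
 * S2   S4  S5 
   S3   S6  S1 
 * S4   S4  S3 
   S5   S5  S5 
   S6   S0  S5 
(> = start, * = accepting)

start=S0; accept=S1,S2,S4; S0-p->S0; S0-q->S1; S1-p->S2; S1-q->S3; S2-p->S4; S2-q->S5; S3-p->S6; S3-q->S1; S4-p->S4; S4-q->S3; S5-p->S5; S5-q->S5; S6-p->S0; S6-q->S5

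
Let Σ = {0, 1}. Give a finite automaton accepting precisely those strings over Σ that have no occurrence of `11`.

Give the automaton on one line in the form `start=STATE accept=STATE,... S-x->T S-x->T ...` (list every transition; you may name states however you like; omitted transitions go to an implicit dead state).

Track partial matches of the forbidden pattern `11`. State C is a dead state reached once `11` has occurred; every other state accepts. A means no part of `11` is currently matched.
3 states suffice.
       0  1 
>* A   A  B 
 * B   A  C 
   C   C  C 
(> = start, * = accepting)

start=A accept=A,B A-0->A A-1->B B-0->A B-1->C C-0->C C-1->C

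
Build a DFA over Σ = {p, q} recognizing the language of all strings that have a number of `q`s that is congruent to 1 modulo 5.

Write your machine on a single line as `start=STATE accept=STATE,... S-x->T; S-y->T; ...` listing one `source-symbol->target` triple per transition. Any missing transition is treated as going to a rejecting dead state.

start=s0; accept=s1; s0-p->s0; s0-q->s1; s1-p->s1; s1-q->s2; s2-p->s2; s2-q->s3; s3-p->s3; s3-q->s4; s4-p->s4; s4-q->s0

Keep the running count of `q`s modulo 5: each `q` advances along the cycle s0 → s1 → s2 → s3 → s4 → s0 while other symbols loop. Accept at s1.
        p   q  
>  s0   s0  s1 
 * s1   s1  s2 
   s2   s2  s3 
   s3   s3  s4 
   s4   s4  s0 
(> = start, * = accepting)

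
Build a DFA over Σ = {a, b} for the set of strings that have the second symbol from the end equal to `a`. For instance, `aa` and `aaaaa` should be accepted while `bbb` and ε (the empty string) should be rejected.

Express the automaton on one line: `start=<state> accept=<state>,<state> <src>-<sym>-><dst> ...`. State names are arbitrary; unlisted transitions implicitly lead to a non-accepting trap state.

A DFA must remember the last 2 symbols (since which symbol is second-to-last isn't known until the input ends). Use one state per possible window of the last ≤2 symbols; accept from those whose window starts with `a`.
With 7 states:
        a   b  
>  s0   s1  s2 
   s1   s3  s4 
   s2   s5  s6 
 * s3   s3  s4 
 * s4   s5  s6 
   s5   s3  s4 
   s6   s5  s6 
(> = start, * = accepting)

start=s0 accept=s3,s4 s0-a->s1 s0-b->s2 s1-a->s3 s1-b->s4 s2-a->s5 s2-b->s6 s3-a->s3 s3-b->s4 s4-a->s5 s4-b->s6 s5-a->s3 s5-b->s4 s6-a->s5 s6-b->s6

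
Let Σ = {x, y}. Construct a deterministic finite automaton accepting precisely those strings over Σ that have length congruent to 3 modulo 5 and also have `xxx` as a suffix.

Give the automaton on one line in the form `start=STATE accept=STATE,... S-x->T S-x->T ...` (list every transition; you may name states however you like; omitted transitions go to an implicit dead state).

Run two small machines in parallel and take their product. One (5 states) tracks the input length modulo 5; the other (4 states) tracks how much of the suffix `xxx` has currently been matched. Each combined state is a pair, one component from each; accept when both components accept. After merging equivalent states the machine shrinks.
        x   y  
>  S0   S1  S2 
   S1   S3  S4 
   S2   S4  S4 
   S3   S5  S6 
   S4   S6  S6 
 * S5   S7  S7 
   S6   S7  S7 
   S7   S0  S0 
(> = start, * = accepting)

start=S0 accept=S5 S0-x->S1 S0-y->S2 S1-x->S3 S1-y->S4 S2-x->S4 S2-y->S4 S3-x->S5 S3-y->S6 S4-x->S6 S4-y->S6 S5-x->S7 S5-y->S7 S6-x->S7 S6-y->S7 S7-x->S0 S7-y->S0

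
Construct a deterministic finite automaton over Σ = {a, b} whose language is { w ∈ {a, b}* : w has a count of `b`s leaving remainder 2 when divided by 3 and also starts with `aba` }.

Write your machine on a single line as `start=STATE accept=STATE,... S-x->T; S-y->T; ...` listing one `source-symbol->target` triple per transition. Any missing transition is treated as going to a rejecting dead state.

start=S0; accept=S5; S0-a->S1; S0-b->S2; S1-a->S2; S1-b->S3; S2-a->S2; S2-b->S2; S3-a->S4; S3-b->S2; S4-a->S4; S4-b->S5; S5-a->S5; S5-b->S6; S6-a->S6; S6-b->S4

Run two small machines in parallel and take their product. One (3 states) tracks the count of `b`s modulo 3; the other (5 states) tracks whether the input so far still matches the prefix `aba`. Each combined state is a pair, one component from each; accept when both components accept. Equivalent product states are then merged.
7 states suffice.
        a   b  
>  S0   S1  S2 
   S1   S2  S3 
   S2   S2  S2 
   S3   S4  S2 
   S4   S4  S5 
 * S5   S5  S6 
   S6   S6  S4 
(> = start, * = accepting)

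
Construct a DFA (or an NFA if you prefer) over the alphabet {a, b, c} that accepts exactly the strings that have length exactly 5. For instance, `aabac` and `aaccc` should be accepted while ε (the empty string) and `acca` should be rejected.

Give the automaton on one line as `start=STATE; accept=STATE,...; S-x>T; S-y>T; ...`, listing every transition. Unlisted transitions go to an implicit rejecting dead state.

start=S0; accept=S5; S0-a>S1; S0-b>S1; S0-c>S1; S1-a>S2; S1-b>S2; S1-c>S2; S2-a>S3; S2-b>S3; S2-c>S3; S3-a>S4; S3-b>S4; S3-c>S4; S4-a>S5; S4-b>S5; S4-c>S5; S5-a>S6; S5-b>S6; S5-c>S6; S6-a>S6; S6-b>S6; S6-c>S6

Count input length up to 6: every symbol moves from S0 toward S6, which means 'more than 5' and absorbs. Accept from {S5}.
        a   b   c  
>  S0   S1  S1  S1 
   S1   S2  S2  S2 
   S2   S3  S3  S3 
   S3   S4  S4  S4 
   S4   S5  S5  S5 
 * S5   S6  S6  S6 
   S6   S6  S6  S6 
(> = start, * = accepting)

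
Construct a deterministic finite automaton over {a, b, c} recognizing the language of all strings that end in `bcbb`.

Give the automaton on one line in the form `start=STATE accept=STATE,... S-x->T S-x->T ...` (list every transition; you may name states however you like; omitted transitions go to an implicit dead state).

Remember how much of `bcbb` the current input suffix matches. State q0 means no match yet; q1 means the last symbol is `b`; q2 means the last 2 symbols are `bc`; q3 means the last 3 symbols are `bcb`; q4 means the last 4 symbols are `bcbb`. Only q4 accepts. On a mismatch, fall back to the longest proper suffix that is still a prefix of `bcbb`.
5 states suffice.
        a   b   c  
>  q0   q0  q1  q0 
   q1   q0  q1  q2 
   q2   q0  q3  q0 
   q3   q0  q4  q2 
 * q4   q0  q1  q2 
(> = start, * = accepting)

start=q0 accept=q4 q0-a->q0 q0-b->q1 q0-c->q0 q1-a->q0 q1-b->q1 q1-c->q2 q2-a->q0 q2-b->q3 q2-c->q0 q3-a->q0 q3-b->q4 q3-c->q2 q4-a->q0 q4-b->q1 q4-c->q2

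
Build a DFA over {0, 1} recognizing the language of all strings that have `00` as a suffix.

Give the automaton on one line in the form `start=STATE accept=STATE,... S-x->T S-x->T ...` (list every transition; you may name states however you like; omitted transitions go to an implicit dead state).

Let each state record the length of the longest suffix of the input read so far that is also a prefix of `00`. q1 means the last symbol is `0`; q2 means the last 2 symbols are `00`. Accept only at q2, where the string currently ends in `00`.
        0   1  
>  q0   q1  q0 
   q1   q2  q0 
 * q2   q2  q0 
(> = start, * = accepting)

start=q0 accept=q2 q0-0->q1 q0-1->q0 q1-0->q2 q1-1->q0 q2-0->q2 q2-1->q0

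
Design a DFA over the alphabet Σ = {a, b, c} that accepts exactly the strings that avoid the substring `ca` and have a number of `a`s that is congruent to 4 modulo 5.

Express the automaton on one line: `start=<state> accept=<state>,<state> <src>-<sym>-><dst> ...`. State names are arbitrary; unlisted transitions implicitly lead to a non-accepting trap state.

Handle the two conditions separately and then intersect. The first has 3 states tracking partial matches of the forbidden pattern `ca`; the second has 5 states tracking the count of `a`s modulo 5. A product state is a pair (one from each), accepting exactly when both do.
          a    b    c  
>  s0     s1   s0   s2 
   s1     s3   s1   s4 
   s2     s5   s0   s2 
   s3     s6   s3   s7 
   s4     s8   s1   s4 
   s5     s8   s5   s5 
   s6     s9   s6  s10 
   s7    s11   s3   s7 
   s8    s11   s8   s8 
 * s9     s0   s9  s12 
   s10   s13   s6  s10 
   s11   s13  s11  s11 
 * s12   s14   s9  s12 
   s13   s14  s13  s13 
   s14    s5  s14  s14 
(> = start, * = accepting)

start=s0 accept=s9,s12 s0-a->s1 s0-b->s0 s0-c->s2 s1-a->s3 s1-b->s1 s1-c->s4 s2-a->s5 s2-b->s0 s2-c->s2 s3-a->s6 s3-b->s3 s3-c->s7 s4-a->s8 s4-b->s1 s4-c->s4 s5-a->s8 s5-b->s5 s5-c->s5 s6-a->s9 s6-b->s6 s6-c->s10 s7-a->s11 s7-b->s3 s7-c->s7 s8-a->s11 s8-b->s8 s8-c->s8 s9-a->s0 s9-b->s9 s9-c->s12 s10-a->s13 s10-b->s6 s10-c->s10 s11-a->s13 s11-b->s11 s11-c->s11 s12-a->s14 s12-b->s9 s12-c->s12 s13-a->s14 s13-b->s13 s13-c->s13 s14-a->s5 s14-b->s14 s14-c->s14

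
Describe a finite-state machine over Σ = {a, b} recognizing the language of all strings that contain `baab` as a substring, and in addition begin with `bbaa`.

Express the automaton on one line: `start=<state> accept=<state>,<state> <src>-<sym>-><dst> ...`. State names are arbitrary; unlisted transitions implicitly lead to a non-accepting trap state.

start=s0 accept=s7 s0-a->s1 s0-b->s2 s1-a->s1 s1-b->s1 s2-a->s1 s2-b->s3 s3-a->s4 s3-b->s1 s4-a->s5 s4-b->s1 s5-a->s6 s5-b->s7 s6-a->s6 s6-b->s8 s7-a->s7 s7-b->s7 s8-a->s9 s8-b->s8 s9-a->s5 s9-b->s8

Handle the two conditions separately and then intersect. One (5 states) tracks whether and how much of `baab` has been seen; the other (6 states) tracks whether the input so far still matches the prefix `bbaa`. Each combined state is a pair, one component from each; accept when both components accept. After merging equivalent states the machine shrinks.
        a   b  
>  s0   s1  s2 
   s1   s1  s1 
   s2   s1  s3 
   s3   s4  s1 
   s4   s5  s1 
   s5   s6  s7 
   s6   s6  s8 
 * s7   s7  s7 
   s8   s9  s8 
   s9   s5  s8 
(> = start, * = accepting)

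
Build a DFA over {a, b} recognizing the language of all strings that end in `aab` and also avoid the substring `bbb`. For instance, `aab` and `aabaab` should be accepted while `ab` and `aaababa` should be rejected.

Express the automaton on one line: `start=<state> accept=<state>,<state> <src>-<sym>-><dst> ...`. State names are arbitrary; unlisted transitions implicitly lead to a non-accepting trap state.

start=q0 accept=q5 q0-a->q1 q0-b->q2 q1-a->q3 q1-b->q2 q2-a->q1 q2-b->q4 q3-a->q3 q3-b->q5 q4-a->q1 q4-b->q6 q5-a->q1 q5-b->q4 q6-a->q6 q6-b->q6

Handle the two conditions separately and then intersect. The first has 4 states tracking how much of the suffix `aab` has currently been matched; the second has 4 states tracking partial matches of the forbidden pattern `bbb`. A product state is a pair (one from each), accepting exactly when both do. After merging equivalent states the machine shrinks.
7 states suffice.
        a   b  
>  q0   q1  q2 
   q1   q3  q2 
   q2   q1  q4 
   q3   q3  q5 
   q4   q1  q6 
 * q5   q1  q4 
   q6   q6  q6 
(> = start, * = accepting)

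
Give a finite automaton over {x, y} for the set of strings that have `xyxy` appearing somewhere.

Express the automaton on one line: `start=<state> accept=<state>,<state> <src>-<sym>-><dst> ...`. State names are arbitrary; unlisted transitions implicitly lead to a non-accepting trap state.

States q0..q3 record the length of the longest prefix of `xyxy` that matches the current input suffix. Reaching q4 means `xyxy` has been seen, and we stay there forever. Accept from q4.
5 states suffice.
        x   y  
>  q0   q1  q0 
   q1   q1  q2 
   q2   q3  q0 
   q3   q1  q4 
 * q4   q4  q4 
(> = start, * = accepting)

start=q0 accept=q4 q0-x->q1 q0-y->q0 q1-x->q1 q1-y->q2 q2-x->q3 q2-y->q0 q3-x->q1 q3-y->q4 q4-x->q4 q4-y->q4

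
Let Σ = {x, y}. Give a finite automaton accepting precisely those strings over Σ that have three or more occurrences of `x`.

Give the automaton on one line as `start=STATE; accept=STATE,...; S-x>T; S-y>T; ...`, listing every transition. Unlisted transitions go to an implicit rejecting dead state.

Only the number of `x`s matters, and only up to 4. Make a chain A → B → C → D → E advanced by each `x` (with E absorbing); every other symbol self-loops. The accepting set is {D, E}.
A 5-state machine:
       x  y 
>  A   B  A 
   B   C  B 
   C   D  C 
 * D   E  D 
 * E   E  E 
(> = start, * = accepting)

start=A; accept=D,E; A-x>B; A-y>A; B-x>C; B-y>B; C-x>D; C-y>C; D-x>E; D-y>D; E-x>E; E-y>E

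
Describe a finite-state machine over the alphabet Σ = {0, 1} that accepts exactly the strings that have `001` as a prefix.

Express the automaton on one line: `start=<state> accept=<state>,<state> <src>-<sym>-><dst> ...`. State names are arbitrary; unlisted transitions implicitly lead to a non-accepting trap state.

Check the first 3 symbols one by one: S0 through S2 record how many have matched `001` so far; any wrong symbol goes to the dead state S4. After all 3 match we enter the accepting sink S3.
With 5 states:
        0   1  
>  S0   S1  S4 
   S1   S2  S4 
   S2   S4  S3 
 * S3   S3  S3 
   S4   S4  S4 
(> = start, * = accepting)

start=S0 accept=S3 S0-0->S1 S0-1->S4 S1-0->S2 S1-1->S4 S2-0->S4 S2-1->S3 S3-0->S3 S3-1->S3 S4-0->S4 S4-1->S4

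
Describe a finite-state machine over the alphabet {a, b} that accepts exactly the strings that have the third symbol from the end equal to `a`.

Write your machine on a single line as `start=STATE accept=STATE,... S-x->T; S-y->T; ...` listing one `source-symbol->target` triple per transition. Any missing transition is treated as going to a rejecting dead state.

Because acceptance depends on a position counted from the end, the machine has to buffer the most recent 3 symbols. Make each state the string of the last up-to-3 symbols read; on input `x` shift the window left and append `x`. Accept when the buffered window has length 3 and begins with `a`.
          a    b  
>  q0     q1   q2 
   q1     q3   q4 
   q2     q5   q6 
   q3     q7   q8 
   q4     q9  q10 
   q5    q11  q12 
   q6    q13  q14 
 * q7     q7   q8 
 * q8     q9  q10 
 * q9    q11  q12 
 * q10   q13  q14 
   q11    q7   q8 
   q12    q9  q10 
   q13   q11  q12 
   q14   q13  q14 
(> = start, * = accepting)

start=q0; accept=q7,q8,q9,q10; q0-a->q1; q0-b->q2; q1-a->q3; q1-b->q4; q2-a->q5; q2-b->q6; q3-a->q7; q3-b->q8; q4-a->q9; q4-b->q10; q5-a->q11; q5-b->q12; q6-a->q13; q6-b->q14; q7-a->q7; q7-b->q8; q8-a->q9; q8-b->q10; q9-a->q11; q9-b->q12; q10-a->q13; q10-b->q14; q11-a->q7; q11-b->q8; q12-a->q9; q12-b->q10; q13-a->q11; q13-b->q12; q14-a->q13; q14-b->q14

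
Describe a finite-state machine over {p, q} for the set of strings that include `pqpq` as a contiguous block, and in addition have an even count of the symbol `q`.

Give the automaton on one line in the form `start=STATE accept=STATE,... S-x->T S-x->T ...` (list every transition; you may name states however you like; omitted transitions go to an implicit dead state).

start=A accept=H A-p->B A-q->C B-p->B B-q->D C-p->E C-q->A D-p->F D-q->A E-p->E E-q->G F-p->E F-q->H G-p->I G-q->C H-p->H H-q->J I-p->B I-q->J J-p->J J-q->H

Run two small machines in parallel and take their product. One (5 states) tracks whether and how much of `pqpq` has been seen; the other (2 states) tracks the count of `q`s modulo 2. Each combined state is a pair, one component from each; accept when both components accept.
       p  q 
>  A   B  C 
   B   B  D 
   C   E  A 
   D   F  A 
   E   E  G 
   F   E  H 
   G   I  C 
 * H   H  J 
   I   B  J 
   J   J  H 
(> = start, * = accepting)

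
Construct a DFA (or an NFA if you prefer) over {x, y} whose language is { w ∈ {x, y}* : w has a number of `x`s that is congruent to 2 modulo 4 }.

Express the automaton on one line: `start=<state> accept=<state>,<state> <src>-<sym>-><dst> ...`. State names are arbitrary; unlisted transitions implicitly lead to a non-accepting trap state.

The only thing that matters is how many `x`s have appeared, reduced mod 4. Use one state per residue: A for 0, …, D for 3. Reading `x` moves to the next residue; anything else stays put. C is accepting.
A 4-state machine:
       x  y 
>  A   B  A 
   B   C  B 
 * C   D  C 
   D   A  D 
(> = start, * = accepting)

start=A accept=C A-x->B A-y->A B-x->C B-y->B C-x->D C-y->C D-x->A D-y->D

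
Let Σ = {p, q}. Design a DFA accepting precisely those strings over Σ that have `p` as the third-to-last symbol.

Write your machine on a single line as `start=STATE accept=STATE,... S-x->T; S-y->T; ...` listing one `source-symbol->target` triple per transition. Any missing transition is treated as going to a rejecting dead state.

A DFA must remember the last 3 symbols (since which symbol is third-to-last isn't known until the input ends). Use one state per possible window of the last ≤3 symbols; accept from those whose window starts with `p`.
15 states suffice.
       p  q 
>  A   B  C 
   B   D  E 
   C   F  G 
   D   H  I 
   E   J  K 
   F   L  M 
   G   N  O 
 * H   H  I 
 * I   J  K 
 * J   L  M 
 * K   N  O 
   L   H  I 
   M   J  K 
   N   L  M 
   O   N  O 
(> = start, * = accepting)

start=A; accept=H,I,J,K; A-p->B; A-q->C; B-p->D; B-q->E; C-p->F; C-q->G; D-p->H; D-q->I; E-p->J; E-q->K; F-p->L; F-q->M; G-p->N; G-q->O; H-p->H; H-q->I; I-p->J; I-q->K; J-p->L; J-q->M; K-p->N; K-q->O; L-p->H; L-q->I; M-p->J; M-q->K; N-p->L; N-q->M; O-p->N; O-q->O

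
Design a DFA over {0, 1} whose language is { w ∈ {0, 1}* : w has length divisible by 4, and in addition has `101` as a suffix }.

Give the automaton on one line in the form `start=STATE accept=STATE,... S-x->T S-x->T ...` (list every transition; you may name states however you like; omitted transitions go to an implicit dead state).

start=s0 accept=s6 s0-0->s1 s0-1->s1 s1-0->s2 s1-1->s3 s2-0->s4 s2-1->s4 s3-0->s5 s3-1->s4 s4-0->s0 s4-1->s0 s5-0->s0 s5-1->s6 s6-0->s1 s6-1->s1

Handle the two conditions separately and then intersect. One (4 states) tracks the input length modulo 4; the other (4 states) tracks how much of the suffix `101` has currently been matched. Each combined state is a pair, one component from each; accept when both components accept. Equivalent product states are then merged.
A 7-state machine:
        0   1  
>  s0   s1  s1 
   s1   s2  s3 
   s2   s4  s4 
   s3   s5  s4 
   s4   s0  s0 
   s5   s0  s6 
 * s6   s1  s1 
(> = start, * = accepting)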